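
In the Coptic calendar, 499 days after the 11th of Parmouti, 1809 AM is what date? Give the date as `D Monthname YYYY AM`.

25 Mesori 1810 AM

JDN of the 11th of Parmouti, 1809 AM = 2485622.
2485622 + 499 = 2486121.
JDN 2486121 in the Coptic calendar is 25 Mesori 1810 AM.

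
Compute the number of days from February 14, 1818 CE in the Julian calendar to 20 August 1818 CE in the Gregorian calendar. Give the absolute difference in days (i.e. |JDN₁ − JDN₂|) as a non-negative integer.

JDN of the first date = 2385127.
JDN of the second date = 2385302.
|2385302 − 2385127| = 175.

175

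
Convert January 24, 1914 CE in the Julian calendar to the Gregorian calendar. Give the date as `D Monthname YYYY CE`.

6 February 1914 CE

At this point the Julian calendar is 13 days behind the Gregorian.
24 January 1914 Julian + 13 days → 6 February 1914 Gregorian.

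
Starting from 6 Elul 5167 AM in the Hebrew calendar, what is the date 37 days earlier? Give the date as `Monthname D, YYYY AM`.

The starting date is JDN 2235186; 2235186 − 37 = 2235149.
JDN 2235149 corresponds to Tammuz 28, 5167 AM.

Tammuz 28, 5167 AM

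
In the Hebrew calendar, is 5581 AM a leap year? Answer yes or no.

Hebrew year 5581 is year 14 of its 19-year Metonic cycle; leap years are at positions 3, 6, 8, 11, 14, 17, 19, so it is a leap year (13 months).

yes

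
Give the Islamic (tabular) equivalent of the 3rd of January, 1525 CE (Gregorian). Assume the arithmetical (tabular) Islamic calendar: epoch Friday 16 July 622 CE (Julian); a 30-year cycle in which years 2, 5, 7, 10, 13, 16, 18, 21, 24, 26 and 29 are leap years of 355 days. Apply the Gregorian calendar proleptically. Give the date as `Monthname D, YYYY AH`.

Safar 27, 931 AH

Both dates share Julian Day Number 2278057; in the tabular Islamic calendar that is 27 Safar 931 AH.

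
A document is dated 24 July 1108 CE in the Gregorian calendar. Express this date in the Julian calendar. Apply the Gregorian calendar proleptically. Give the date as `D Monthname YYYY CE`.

17 July 1108 CE

For dates in this range the Gregorian date is 7 days ahead of the Julian.
24 July 1108 Gregorian − 7 days → 17 July 1108 Julian.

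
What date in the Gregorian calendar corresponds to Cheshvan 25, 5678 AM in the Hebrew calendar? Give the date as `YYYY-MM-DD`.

1917-11-10

Julian Day Number of the source date = 2421543.
Converting JDN 2421543 to the Gregorian calendar gives 10 November 1917 CE.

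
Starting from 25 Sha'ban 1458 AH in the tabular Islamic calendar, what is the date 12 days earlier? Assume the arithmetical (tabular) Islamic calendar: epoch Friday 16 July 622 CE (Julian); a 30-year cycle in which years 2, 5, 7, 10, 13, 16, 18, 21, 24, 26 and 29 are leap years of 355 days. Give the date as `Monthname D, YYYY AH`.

JDN of 25 Sha'ban 1458 AH = 2464983.
2464983 − 12 = 2464971.
JDN 2464971 in the tabular Islamic calendar is Sha'ban 13, 1458 AH.

Sha'ban 13, 1458 AH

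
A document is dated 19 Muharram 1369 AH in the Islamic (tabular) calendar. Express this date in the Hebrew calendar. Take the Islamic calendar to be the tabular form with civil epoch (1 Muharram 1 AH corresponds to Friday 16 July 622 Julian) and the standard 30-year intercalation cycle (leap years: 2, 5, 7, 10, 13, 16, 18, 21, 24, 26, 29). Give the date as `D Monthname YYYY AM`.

The source date corresponds to 11 November 1949 in the Gregorian calendar (JDN 2433232).
That day falls on 19 Cheshvan 5710 AM in the Hebrew calendar.

19 Cheshvan 5710 AM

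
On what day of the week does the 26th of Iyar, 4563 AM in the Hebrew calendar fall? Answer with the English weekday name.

Equivalently 26 May 803 Gregorian, JDN 2014495.
2014495 ≡ 0 (mod 7); counting from Monday = 0 gives Monday.

Monday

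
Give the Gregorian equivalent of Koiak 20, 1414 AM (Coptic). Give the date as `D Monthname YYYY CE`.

Both dates share Julian Day Number 2341237; in the Gregorian calendar that is 26 December 1697 CE.

26 December 1697 CE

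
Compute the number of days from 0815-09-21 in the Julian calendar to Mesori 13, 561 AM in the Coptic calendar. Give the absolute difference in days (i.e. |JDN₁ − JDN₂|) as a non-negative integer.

10912

JDN of the first date = 2019000.
JDN of the second date = 2029912.
|2029912 − 2019000| = 10912.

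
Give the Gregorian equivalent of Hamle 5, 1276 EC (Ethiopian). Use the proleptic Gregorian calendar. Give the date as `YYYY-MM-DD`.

1284-07-06

Both dates share Julian Day Number 2190219; in the Gregorian calendar that is 6 July 1284 CE.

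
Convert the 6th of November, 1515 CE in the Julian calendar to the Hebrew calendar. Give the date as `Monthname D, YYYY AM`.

Cheshvan 28, 5276 AM

Both dates share Julian Day Number 2274721; in the Hebrew calendar that is 28 Cheshvan 5276 AM.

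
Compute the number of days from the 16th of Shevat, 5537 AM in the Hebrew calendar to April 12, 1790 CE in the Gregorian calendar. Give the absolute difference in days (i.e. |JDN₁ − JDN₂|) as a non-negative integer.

First date → JDN 2370120; second date → JDN 2374946.
The interval is |2370120 − 2374946| = 4826 days.

4826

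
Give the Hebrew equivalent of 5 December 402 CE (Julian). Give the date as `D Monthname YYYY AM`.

24 Kislev 4163 AM

The source date corresponds to 6 December 402 in the proleptic Gregorian calendar (JDN 1868227).
That day falls on 24 Kislev 4163 AM in the Hebrew calendar.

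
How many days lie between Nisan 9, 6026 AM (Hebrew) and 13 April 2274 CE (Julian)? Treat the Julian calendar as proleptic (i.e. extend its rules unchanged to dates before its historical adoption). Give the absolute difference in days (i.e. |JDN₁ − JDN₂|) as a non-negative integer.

2935

First date → JDN 2548804; second date → JDN 2551739.
The interval is |2548804 − 2551739| = 2935 days.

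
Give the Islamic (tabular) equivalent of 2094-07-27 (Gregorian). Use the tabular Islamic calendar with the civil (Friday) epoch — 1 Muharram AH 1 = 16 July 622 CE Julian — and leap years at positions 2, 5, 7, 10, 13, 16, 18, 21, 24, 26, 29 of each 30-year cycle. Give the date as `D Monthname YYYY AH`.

14 Rabi' al-Awwal 1518 AH

Julian Day Number of the source date = 2486086.
Converting JDN 2486086 to the tabular Islamic calendar gives 14 Rabi' al-Awwal 1518 AH.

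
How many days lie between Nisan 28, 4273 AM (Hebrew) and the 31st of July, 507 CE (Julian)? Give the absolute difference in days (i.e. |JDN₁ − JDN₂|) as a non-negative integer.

2089

JDN of the first date = 1908540.
JDN of the second date = 1906451.
|1906451 − 1908540| = 2089.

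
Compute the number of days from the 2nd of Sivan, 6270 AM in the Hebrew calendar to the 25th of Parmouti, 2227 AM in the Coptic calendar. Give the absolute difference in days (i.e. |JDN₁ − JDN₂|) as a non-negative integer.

JDN of the first date = 2637980.
JDN of the second date = 2638310.
|2638310 − 2637980| = 330.

330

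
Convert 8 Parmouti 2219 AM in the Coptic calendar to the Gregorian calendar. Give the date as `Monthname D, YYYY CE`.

Julian Day Number of the source date = 2635371.
Converting JDN 2635371 to the Gregorian calendar gives 20 April 2503 CE.

April 20, 2503 CE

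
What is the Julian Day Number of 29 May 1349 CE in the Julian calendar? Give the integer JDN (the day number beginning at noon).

2213929

In the proleptic Gregorian calendar the same day is 6 June 1349.
JDN 2299161 is 15 October 1582 CE (Gregorian); the target day is −85232 days from there, so JDN = 2213929.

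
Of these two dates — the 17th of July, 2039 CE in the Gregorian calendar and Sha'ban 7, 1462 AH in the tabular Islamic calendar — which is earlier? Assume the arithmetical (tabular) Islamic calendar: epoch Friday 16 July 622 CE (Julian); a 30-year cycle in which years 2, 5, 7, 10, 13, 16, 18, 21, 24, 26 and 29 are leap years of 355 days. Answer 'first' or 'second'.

first

First date → JDN 2465987; second date → JDN 2466383.
JDN 2465987 < JDN 2466383, so the first date is earlier.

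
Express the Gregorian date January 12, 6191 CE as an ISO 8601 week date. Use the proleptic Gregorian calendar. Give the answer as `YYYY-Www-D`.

The weekday is Wednesday (ISO weekday 3).
That Wednesday belongs to ISO week 2 of ISO year 6191.

6191-W02-3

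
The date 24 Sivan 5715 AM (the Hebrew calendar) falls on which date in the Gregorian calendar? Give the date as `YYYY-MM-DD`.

Both dates share Julian Day Number 2435273; in the Gregorian calendar that is 14 June 1955 CE.

1955-06-14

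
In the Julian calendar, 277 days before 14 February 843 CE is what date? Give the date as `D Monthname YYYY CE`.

13 May 842 CE

The starting date is JDN 2029008; 2029008 − 277 = 2028731.
JDN 2028731 corresponds to 13 May 842 CE.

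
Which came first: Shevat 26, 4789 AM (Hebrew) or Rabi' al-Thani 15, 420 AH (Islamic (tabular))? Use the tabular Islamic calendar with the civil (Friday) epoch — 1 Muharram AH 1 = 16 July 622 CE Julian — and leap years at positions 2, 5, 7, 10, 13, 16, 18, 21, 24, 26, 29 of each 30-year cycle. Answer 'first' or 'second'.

Converting both to JDN: 2096943 vs 2097023; the smaller is the first.

first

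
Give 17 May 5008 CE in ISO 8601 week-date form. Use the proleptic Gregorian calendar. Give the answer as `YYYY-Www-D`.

5008-W20-2

The weekday is Tuesday (ISO weekday 2).
That Tuesday belongs to ISO week 20 of ISO year 5008.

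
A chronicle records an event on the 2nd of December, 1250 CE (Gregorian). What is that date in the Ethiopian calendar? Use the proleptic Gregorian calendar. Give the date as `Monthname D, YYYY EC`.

Hidar 29, 1243 EC

Both dates share Julian Day Number 2177949; in the Ethiopian calendar that is 29 Hidar 1243 EC.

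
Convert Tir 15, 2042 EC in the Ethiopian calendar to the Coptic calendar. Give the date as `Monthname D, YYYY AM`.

Tobi 15, 1766 AM

Julian Day Number of the source date = 2469830.
Converting JDN 2469830 to the Coptic calendar gives 15 Tobi 1766 AM.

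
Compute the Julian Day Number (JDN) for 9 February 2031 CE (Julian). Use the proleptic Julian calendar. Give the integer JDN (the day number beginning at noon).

2462920

In the Gregorian calendar the same day is 22 February 2031.
JDN 2299161 is 15 October 1582 CE (Gregorian); the target day is +163759 days from there, so JDN = 2462920.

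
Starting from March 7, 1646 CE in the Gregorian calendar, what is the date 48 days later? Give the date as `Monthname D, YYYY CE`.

April 24, 1646 CE

Counting 48 days forward from JDN 2322315 reaches JDN 2322363, which is April 24, 1646 CE.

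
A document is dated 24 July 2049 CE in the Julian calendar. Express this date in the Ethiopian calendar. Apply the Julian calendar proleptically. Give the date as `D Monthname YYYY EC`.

Both dates share Julian Day Number 2469660; in the Ethiopian calendar that is 30 Hamle 2041 EC.

30 Hamle 2041 EC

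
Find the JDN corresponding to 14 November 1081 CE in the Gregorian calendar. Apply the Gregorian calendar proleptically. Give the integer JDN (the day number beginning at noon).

JDN 2299161 is 15 October 1582 CE (Gregorian); the target day is −182956 days from there, so JDN = 2116205.

2116205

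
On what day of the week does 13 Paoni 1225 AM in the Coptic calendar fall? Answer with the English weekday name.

This is JDN 2272378 (17 June 1509 Gregorian).
Since JDN mod 7 = 3 (0 = Monday), the day is Thursday.

Thursday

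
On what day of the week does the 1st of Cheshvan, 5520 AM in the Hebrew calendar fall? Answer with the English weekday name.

Monday

In the Gregorian calendar this is 22 October 1759 (JDN 2363816).
Since JDN mod 7 = 0 (0 = Monday), the day is Monday.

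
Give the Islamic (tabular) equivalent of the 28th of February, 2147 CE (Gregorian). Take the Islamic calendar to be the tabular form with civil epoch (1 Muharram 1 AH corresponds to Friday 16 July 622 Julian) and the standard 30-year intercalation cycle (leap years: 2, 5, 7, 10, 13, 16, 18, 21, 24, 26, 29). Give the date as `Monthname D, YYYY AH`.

Julian Day Number of the source date = 2505294.
Converting JDN 2505294 to the tabular Islamic calendar gives 27 Jumada al-Awwal 1572 AH.

Jumada al-Awwal 27, 1572 AH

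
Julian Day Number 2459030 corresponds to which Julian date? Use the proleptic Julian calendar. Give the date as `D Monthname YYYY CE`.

16 June 2020 CE

The Gregorian equivalent of JDN 2459030 is 29 June 2020.
In the Julian calendar that day is 16 June 2020 CE.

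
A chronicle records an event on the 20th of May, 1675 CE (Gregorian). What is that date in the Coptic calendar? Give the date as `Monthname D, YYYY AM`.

Julian Day Number of the source date = 2332981.
Converting JDN 2332981 to the Coptic calendar gives 15 Pashons 1391 AM.

Pashons 15, 1391 AM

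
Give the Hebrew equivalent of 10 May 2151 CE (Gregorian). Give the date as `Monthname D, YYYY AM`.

Iyar 24, 5911 AM

Julian Day Number of the source date = 2506826.
Converting JDN 2506826 to the Hebrew calendar gives 24 Iyar 5911 AM.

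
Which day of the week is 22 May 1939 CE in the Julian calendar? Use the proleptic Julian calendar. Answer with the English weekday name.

Sunday

In the Gregorian calendar this is 4 June 1939 (JDN 2429419).
JDN 2429419 mod 7 = 6, and JDN 0 was a Monday, so this is a Sunday.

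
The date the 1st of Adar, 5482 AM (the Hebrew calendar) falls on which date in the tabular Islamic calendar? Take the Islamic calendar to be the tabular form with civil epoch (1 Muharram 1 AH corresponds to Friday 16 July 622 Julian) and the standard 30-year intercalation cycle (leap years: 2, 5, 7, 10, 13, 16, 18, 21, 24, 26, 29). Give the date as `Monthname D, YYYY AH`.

Julian Day Number of the source date = 2350056.
Converting JDN 2350056 to the tabular Islamic calendar gives 2 Jumada al-Awwal 1134 AH.

Jumada al-Awwal 2, 1134 AH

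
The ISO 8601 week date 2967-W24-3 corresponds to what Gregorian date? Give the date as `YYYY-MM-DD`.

ISO week 1 of 2967 is the week containing the first Thursday of 2967.
Week 24, day 3 (Wednesday) lands on 2967-06-10.

2967-06-10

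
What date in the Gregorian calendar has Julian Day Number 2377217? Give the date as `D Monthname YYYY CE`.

JDN 2451545 is 1 Jan 2000; 2377217 is −74328 days from there.

30 June 1796 CE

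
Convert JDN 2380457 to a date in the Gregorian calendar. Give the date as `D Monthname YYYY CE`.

JDN 2451545 is 1 Jan 2000; 2380457 is −71088 days from there.

15 May 1805 CE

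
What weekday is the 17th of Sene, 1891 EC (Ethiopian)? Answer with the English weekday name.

Friday

Equivalently 23 June 1899 Gregorian, JDN 2414829.
2414829 ≡ 4 (mod 7); counting from Monday = 0 gives Friday.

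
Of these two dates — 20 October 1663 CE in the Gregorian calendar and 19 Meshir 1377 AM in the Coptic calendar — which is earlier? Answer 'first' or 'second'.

First date → JDN 2328751; second date → JDN 2327782.
JDN 2327782 < JDN 2328751, so the second date is earlier.

second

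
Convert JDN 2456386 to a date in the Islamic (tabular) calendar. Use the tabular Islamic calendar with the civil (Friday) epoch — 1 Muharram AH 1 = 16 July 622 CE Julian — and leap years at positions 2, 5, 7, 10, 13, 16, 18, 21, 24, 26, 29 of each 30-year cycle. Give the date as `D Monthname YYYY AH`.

JDN 2456386 is 3 April 2013 in the Gregorian calendar.
In the tabular Islamic calendar that day is 22 Jumada al-Awwal 1434 AH.

22 Jumada al-Awwal 1434 AH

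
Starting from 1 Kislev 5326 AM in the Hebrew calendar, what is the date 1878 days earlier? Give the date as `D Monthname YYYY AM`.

12 Elul 5320 AM

Counting 1878 days back from JDN 2292972 reaches JDN 2291094, which is 12 Elul 5320 AM.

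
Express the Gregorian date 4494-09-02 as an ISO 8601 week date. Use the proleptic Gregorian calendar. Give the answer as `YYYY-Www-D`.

The weekday is Thursday (ISO weekday 4).
That Thursday belongs to ISO week 35 of ISO year 4494.

4494-W35-4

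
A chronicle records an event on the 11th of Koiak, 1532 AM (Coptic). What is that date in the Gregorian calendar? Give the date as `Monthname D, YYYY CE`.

December 20, 1815 CE

Both dates share Julian Day Number 2384328; in the Gregorian calendar that is 20 December 1815 CE.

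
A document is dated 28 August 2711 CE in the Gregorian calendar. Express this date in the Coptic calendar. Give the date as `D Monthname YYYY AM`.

16 Mesori 2427 AM

Julian Day Number of the source date = 2711471.
Converting JDN 2711471 to the Coptic calendar gives 16 Mesori 2427 AM.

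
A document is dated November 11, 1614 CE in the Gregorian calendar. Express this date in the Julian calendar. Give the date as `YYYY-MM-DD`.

The Julian–Gregorian offset here is 10 days (Julian trailing).
11 November 1614 Gregorian − 10 days → 1 November 1614 Julian.

1614-11-01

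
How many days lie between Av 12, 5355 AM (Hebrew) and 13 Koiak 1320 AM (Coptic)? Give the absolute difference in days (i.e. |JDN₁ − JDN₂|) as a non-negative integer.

3077

JDN of the first date = 2303820.
JDN of the second date = 2306897.
|2306897 − 2303820| = 3077.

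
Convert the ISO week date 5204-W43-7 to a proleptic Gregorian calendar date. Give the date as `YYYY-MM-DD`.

ISO week 1 of 5204 is the week containing the first Thursday of 5204.
Week 43, day 7 (Sunday) lands on 5204-10-24.

5204-10-24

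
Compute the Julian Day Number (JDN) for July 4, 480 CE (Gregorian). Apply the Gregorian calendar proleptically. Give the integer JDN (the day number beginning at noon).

1896562

JDN 2400001 is 17 November 1858 CE (Gregorian), MJD 0; the target day is −503439 days from there, so JDN = 1896562.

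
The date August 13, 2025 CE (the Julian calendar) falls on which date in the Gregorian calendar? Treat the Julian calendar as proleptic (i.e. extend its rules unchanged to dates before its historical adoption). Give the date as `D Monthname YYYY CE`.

For dates in this range the Gregorian date is 13 days ahead of the Julian.
13 August 2025 Julian + 13 days → 26 August 2025 Gregorian.

26 August 2025 CE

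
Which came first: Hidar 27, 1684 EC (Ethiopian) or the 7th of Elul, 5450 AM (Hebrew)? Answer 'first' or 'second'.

second

The two dates have Julian Day Numbers 2339023 and 2338544 respectively.
Since 2338544 < 2339023, the second date comes first.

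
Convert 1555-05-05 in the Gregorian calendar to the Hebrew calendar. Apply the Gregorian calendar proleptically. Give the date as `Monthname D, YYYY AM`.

Iyar 4, 5315 AM

Both dates share Julian Day Number 2289136; in the Hebrew calendar that is 4 Iyar 5315 AM.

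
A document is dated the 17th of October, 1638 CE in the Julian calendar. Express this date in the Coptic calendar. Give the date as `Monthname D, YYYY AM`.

Paopi 20, 1355 AM

Both dates share Julian Day Number 2319627; in the Coptic calendar that is 20 Paopi 1355 AM.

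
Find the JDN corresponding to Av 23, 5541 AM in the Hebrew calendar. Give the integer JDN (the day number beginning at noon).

In the Gregorian calendar the same day is 14 August 1781.
JDN 2400001 is 17 November 1858 CE (Gregorian), MJD 0; the target day is −28218 days from there, so JDN = 2371783.

2371783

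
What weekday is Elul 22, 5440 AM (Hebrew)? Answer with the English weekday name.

Monday

Equivalently 16 September 1680 Gregorian, JDN 2334927.
JDN 2334927 mod 7 = 0, and JDN 0 was a Monday, so this is a Monday.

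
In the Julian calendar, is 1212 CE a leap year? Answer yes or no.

1212 mod 4 = 0, so it is a leap year in the Julian calendar.

yes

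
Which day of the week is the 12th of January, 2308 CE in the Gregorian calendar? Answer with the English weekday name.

Sunday

Since JDN mod 7 = 6 (0 = Monday), the day is Sunday.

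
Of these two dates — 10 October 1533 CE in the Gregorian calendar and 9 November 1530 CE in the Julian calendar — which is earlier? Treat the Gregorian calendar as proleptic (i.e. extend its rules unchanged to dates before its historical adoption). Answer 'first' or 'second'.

second

The two dates have Julian Day Numbers 2281259 and 2280203 respectively.
Since 2280203 < 2281259, the second date comes first.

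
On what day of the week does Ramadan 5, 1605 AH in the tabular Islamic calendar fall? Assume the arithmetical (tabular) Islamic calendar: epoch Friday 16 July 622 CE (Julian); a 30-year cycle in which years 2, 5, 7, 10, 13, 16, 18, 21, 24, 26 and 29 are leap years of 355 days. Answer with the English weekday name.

In the Gregorian calendar this is 10 June 2179 (JDN 2517084).
2517084 ≡ 3 (mod 7); counting from Monday = 0 gives Thursday.

Thursday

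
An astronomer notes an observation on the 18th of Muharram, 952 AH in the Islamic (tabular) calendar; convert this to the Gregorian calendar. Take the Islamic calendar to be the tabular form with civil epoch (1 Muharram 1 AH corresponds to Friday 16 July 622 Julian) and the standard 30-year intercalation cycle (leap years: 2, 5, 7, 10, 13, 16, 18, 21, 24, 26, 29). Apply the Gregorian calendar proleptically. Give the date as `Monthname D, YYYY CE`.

April 11, 1545 CE

Both dates share Julian Day Number 2285460; in the Gregorian calendar that is 11 April 1545 CE.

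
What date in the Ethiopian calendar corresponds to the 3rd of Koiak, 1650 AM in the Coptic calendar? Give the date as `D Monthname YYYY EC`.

3 Tahsas 1926 EC

Both dates share Julian Day Number 2427419; in the Ethiopian calendar that is 3 Tahsas 1926 EC.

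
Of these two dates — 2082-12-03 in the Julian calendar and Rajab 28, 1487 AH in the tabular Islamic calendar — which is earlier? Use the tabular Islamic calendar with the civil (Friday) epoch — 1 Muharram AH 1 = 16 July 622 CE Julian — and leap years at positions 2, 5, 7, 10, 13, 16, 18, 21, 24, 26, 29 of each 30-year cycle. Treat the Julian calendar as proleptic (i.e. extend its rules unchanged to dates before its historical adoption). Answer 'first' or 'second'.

First date → JDN 2481845; second date → JDN 2475233.
JDN 2475233 < JDN 2481845, so the second date is earlier.

second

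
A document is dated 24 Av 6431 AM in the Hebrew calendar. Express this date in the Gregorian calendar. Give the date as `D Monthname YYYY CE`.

21 August 2671 CE

Julian Day Number of the source date = 2696855.
Converting JDN 2696855 to the Gregorian calendar gives 21 August 2671 CE.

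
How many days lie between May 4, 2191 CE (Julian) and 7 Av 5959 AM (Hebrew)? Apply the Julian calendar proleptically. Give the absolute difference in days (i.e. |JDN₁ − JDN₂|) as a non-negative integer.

First date → JDN 2521444; second date → JDN 2524439.
The interval is |2521444 − 2524439| = 2995 days.

2995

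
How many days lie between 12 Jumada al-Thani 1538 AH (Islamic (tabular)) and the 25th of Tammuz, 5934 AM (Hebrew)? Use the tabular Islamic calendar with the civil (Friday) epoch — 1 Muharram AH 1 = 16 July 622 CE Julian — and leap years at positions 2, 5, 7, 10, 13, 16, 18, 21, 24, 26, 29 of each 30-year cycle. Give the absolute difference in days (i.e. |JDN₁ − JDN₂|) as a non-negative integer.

22041

First date → JDN 2493261; second date → JDN 2515302.
The interval is |2493261 − 2515302| = 22041 days.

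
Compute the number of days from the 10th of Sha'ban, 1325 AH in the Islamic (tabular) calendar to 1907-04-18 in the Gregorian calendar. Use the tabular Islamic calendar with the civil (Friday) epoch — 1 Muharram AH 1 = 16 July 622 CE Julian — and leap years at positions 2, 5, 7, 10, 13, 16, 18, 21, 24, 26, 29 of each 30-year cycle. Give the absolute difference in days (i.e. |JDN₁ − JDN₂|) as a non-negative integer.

JDN of the first date = 2417837.
JDN of the second date = 2417684.
|2417684 − 2417837| = 153.

153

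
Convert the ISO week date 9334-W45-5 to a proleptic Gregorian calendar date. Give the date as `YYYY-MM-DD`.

ISO week 1 of 9334 is the week containing the first Thursday of 9334.
Week 45, day 5 (Friday) lands on 9334-11-12.

9334-11-12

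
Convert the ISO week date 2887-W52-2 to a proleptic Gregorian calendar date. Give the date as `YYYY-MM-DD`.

2887-12-23

ISO week 1 of 2887 is the week containing the first Thursday of 2887.
Week 52, day 2 (Tuesday) lands on 2887-12-23.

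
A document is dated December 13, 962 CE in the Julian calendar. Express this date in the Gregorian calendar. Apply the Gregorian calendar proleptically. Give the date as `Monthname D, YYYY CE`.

The Julian–Gregorian offset here is 5 days (Julian trailing).
13 December 962 Julian + 5 days → 18 December 962 Gregorian.

December 18, 962 CE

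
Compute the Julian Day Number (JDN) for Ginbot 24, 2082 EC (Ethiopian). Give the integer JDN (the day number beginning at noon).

Equivalently 1 June 2090 (Gregorian).
JDN 2400001 is 17 November 1858 CE (Gregorian), MJD 0; the target day is +84568 days from there, so JDN = 2484569.

2484569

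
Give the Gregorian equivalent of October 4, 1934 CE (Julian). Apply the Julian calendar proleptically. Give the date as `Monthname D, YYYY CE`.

For dates in this range the Gregorian date is 13 days ahead of the Julian.
4 October 1934 Julian + 13 days → 17 October 1934 Gregorian.

October 17, 1934 CE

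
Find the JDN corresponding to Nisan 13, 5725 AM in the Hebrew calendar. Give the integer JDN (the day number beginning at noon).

In the Gregorian calendar the same day is 15 April 1965.
JDN 2299161 is 15 October 1582 CE (Gregorian); the target day is +139705 days from there, so JDN = 2438866.

2438866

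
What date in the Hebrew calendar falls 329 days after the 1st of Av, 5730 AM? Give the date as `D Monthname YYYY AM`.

5 Tammuz 5731 AM

JDN of the 1st of Av, 5730 AM = 2440802.
2440802 + 329 = 2441131.
JDN 2441131 in the Hebrew calendar is 5 Tammuz 5731 AM.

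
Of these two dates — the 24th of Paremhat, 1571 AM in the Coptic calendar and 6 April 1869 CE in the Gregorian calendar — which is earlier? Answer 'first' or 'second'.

first

Converting both to JDN: 2398675 vs 2403794; the smaller is the first.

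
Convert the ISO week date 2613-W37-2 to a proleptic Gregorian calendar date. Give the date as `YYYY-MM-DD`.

2613-09-14

ISO week 1 of 2613 is the week containing the first Thursday of 2613.
Week 37, day 2 (Tuesday) lands on 2613-09-14.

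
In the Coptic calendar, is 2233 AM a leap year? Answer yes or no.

2233 mod 4 = 1; in the Coptic calendar a year is leap when year mod 4 = 3, so it is a common year.

no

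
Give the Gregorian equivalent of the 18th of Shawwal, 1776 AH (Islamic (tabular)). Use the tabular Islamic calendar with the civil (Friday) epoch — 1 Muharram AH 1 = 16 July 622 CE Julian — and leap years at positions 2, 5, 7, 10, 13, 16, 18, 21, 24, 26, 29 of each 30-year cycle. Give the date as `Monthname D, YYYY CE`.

June 20, 2345 CE

Both dates share Julian Day Number 2577724; in the Gregorian calendar that is 20 June 2345 CE.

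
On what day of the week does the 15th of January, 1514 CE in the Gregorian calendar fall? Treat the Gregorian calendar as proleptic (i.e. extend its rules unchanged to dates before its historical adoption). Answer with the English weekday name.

Thursday

2274051 ≡ 3 (mod 7); counting from Monday = 0 gives Thursday.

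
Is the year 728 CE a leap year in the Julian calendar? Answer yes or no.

728 mod 4 = 0, so it is a leap year in the Julian calendar.

yes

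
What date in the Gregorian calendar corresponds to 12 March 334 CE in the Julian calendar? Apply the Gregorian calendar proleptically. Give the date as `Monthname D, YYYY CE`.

March 13, 334 CE

For dates in this range the Gregorian date is 1 day ahead of the Julian.
12 March 334 Julian + 1 day → 13 March 334 Gregorian.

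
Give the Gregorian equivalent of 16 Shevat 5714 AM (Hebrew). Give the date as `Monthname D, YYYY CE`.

January 20, 1954 CE

Both dates share Julian Day Number 2434763; in the Gregorian calendar that is 20 January 1954 CE.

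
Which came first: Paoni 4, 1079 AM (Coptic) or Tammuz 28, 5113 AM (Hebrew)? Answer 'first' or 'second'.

second

The two dates have Julian Day Numbers 2219042 and 2215423 respectively.
Since 2215423 < 2219042, the second date comes first.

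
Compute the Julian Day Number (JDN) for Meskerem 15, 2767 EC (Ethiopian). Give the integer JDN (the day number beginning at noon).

In the Gregorian calendar the same day is 1 October 2774.
JDN 2400001 is 17 November 1858 CE (Gregorian), MJD 0; the target day is +334515 days from there, so JDN = 2734516.

2734516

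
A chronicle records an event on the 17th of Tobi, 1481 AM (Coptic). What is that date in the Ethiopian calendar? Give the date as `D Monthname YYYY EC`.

17 Tir 1757 EC

The source date corresponds to 23 January 1765 in the Gregorian calendar (JDN 2365736).
That day falls on 17 Tir 1757 EC in the Ethiopian calendar.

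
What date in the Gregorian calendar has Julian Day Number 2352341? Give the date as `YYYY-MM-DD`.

1728-05-22

Counting from JDN 2299161 = 15 Oct 1582 gives an offset of 53180 days.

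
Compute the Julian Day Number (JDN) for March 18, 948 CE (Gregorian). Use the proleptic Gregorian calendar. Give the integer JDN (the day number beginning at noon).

2067387

JDN 2400001 is 17 November 1858 CE (Gregorian), MJD 0; the target day is −332614 days from there, so JDN = 2067387.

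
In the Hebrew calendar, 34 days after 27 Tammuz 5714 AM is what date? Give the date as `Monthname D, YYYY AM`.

Counting 34 days forward from JDN 2434952 reaches JDN 2434986, which is Elul 2, 5714 AM.

Elul 2, 5714 AM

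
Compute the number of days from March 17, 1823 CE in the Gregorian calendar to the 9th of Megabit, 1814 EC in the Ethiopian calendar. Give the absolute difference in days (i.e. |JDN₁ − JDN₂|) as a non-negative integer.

First date → JDN 2386972; second date → JDN 2386607.
The interval is |2386972 − 2386607| = 365 days.

365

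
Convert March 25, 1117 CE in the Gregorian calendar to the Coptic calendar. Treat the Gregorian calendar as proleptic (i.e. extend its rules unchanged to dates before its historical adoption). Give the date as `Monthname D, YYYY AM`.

Paremhat 22, 833 AM

Julian Day Number of the source date = 2129119.
Converting JDN 2129119 to the Coptic calendar gives 22 Paremhat 833 AM.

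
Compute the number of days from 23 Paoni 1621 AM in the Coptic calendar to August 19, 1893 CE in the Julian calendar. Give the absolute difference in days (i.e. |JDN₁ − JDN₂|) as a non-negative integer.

First date → JDN 2417027; second date → JDN 2412707.
The interval is |2417027 − 2412707| = 4320 days.

4320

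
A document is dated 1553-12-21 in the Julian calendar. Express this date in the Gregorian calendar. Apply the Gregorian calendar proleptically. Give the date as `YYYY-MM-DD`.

1553-12-31

For dates in this range the Gregorian date is 10 days ahead of the Julian.
21 December 1553 Julian + 10 days → 31 December 1553 Gregorian.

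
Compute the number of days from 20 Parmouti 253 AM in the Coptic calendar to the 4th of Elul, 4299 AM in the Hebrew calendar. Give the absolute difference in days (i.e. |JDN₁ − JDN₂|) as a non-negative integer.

JDN of the first date = 1917302.
JDN of the second date = 1918143.
|1918143 − 1917302| = 841.

841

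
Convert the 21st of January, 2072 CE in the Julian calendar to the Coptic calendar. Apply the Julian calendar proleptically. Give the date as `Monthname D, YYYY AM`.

Tobi 25, 1788 AM

Julian Day Number of the source date = 2477876.
Converting JDN 2477876 to the Coptic calendar gives 25 Tobi 1788 AM.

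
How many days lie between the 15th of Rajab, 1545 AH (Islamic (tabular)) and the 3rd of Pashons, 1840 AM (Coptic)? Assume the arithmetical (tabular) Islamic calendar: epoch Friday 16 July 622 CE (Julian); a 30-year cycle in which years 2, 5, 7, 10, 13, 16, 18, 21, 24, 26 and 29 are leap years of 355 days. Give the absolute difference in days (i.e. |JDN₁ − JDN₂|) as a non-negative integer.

1194

First date → JDN 2495773; second date → JDN 2496967.
The interval is |2495773 − 2496967| = 1194 days.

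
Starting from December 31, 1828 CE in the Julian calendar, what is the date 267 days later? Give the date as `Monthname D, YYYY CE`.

The starting date is JDN 2389100; 2389100 + 267 = 2389367.
JDN 2389367 corresponds to September 24, 1829 CE.

September 24, 1829 CE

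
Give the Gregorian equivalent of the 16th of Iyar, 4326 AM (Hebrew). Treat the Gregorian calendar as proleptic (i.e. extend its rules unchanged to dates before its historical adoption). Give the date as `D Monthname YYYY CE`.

Both dates share Julian Day Number 1927900; in the Gregorian calendar that is 23 April 566 CE.

23 April 566 CE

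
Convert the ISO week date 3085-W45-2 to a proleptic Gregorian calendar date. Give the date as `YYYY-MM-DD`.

ISO week 1 of 3085 is the week containing the first Thursday of 3085.
Week 45, day 2 (Tuesday) lands on 3085-11-03.

3085-11-03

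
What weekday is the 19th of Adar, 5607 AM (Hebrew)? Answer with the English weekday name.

In the Gregorian calendar this is 7 March 1847 (JDN 2395728).
JDN 2395728 mod 7 = 6, and JDN 0 was a Monday, so this is a Sunday.

Sunday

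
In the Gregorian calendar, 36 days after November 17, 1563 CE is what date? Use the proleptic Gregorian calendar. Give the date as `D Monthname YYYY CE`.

23 December 1563 CE

Counting 36 days forward from JDN 2292254 reaches JDN 2292290, which is 23 December 1563 CE.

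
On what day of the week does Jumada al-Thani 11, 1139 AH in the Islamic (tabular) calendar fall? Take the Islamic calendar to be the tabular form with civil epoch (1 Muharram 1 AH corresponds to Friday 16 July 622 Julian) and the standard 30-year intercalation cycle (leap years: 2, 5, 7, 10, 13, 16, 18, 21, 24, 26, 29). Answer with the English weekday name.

Monday

This is JDN 2351867 (3 February 1727 Gregorian).
Since JDN mod 7 = 0 (0 = Monday), the day is Monday.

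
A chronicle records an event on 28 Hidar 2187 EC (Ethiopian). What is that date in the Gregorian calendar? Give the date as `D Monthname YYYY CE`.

Julian Day Number of the source date = 2522744.
Converting JDN 2522744 to the Gregorian calendar gives 8 December 2194 CE.

8 December 2194 CE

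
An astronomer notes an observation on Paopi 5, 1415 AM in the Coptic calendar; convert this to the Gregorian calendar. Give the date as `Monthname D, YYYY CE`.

Julian Day Number of the source date = 2341527.
Converting JDN 2341527 to the Gregorian calendar gives 12 October 1698 CE.

October 12, 1698 CE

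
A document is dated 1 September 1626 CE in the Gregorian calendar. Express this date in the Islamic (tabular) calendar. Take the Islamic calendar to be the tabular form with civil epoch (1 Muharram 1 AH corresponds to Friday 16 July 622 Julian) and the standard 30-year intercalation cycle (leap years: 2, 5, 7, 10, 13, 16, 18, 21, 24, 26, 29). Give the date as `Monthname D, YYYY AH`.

Julian Day Number of the source date = 2315188.
Converting JDN 2315188 to the tabular Islamic calendar gives 9 Dhu al-Hijjah 1035 AH.

Dhu al-Hijjah 9, 1035 AH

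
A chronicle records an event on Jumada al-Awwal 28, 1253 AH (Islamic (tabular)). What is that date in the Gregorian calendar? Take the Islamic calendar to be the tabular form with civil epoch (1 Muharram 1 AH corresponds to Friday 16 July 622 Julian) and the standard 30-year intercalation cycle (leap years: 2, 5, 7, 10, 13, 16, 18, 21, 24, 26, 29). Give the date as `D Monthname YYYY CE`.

Julian Day Number of the source date = 2392252.
Converting JDN 2392252 to the Gregorian calendar gives 30 August 1837 CE.

30 August 1837 CE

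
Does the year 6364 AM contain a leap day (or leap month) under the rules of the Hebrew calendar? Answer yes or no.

Hebrew year 6364 is year 18 of its 19-year Metonic cycle; leap years are at positions 3, 6, 8, 11, 14, 17, 19, so it is a common year (12 months).

no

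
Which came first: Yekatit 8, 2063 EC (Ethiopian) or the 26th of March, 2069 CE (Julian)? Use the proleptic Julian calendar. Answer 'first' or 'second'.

First date → JDN 2477523; second date → JDN 2476845.
JDN 2476845 < JDN 2477523, so the second date is earlier.

second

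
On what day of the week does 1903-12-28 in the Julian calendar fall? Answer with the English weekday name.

Sunday

Equivalently 10 January 1904 Gregorian, JDN 2416490.
JDN 2416490 mod 7 = 6, and JDN 0 was a Monday, so this is a Sunday.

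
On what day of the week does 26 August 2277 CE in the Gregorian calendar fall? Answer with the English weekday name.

Sunday

JDN 2552955 mod 7 = 6, and JDN 0 was a Monday, so this is a Sunday.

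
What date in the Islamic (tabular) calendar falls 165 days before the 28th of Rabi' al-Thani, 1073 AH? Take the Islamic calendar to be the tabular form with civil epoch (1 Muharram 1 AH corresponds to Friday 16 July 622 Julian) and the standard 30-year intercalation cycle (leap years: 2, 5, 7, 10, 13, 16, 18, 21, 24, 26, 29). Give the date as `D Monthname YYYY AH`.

11 Dhu al-Qa'dah 1072 AH

The starting date is JDN 2328437; 2328437 − 165 = 2328272.
JDN 2328272 corresponds to 11 Dhu al-Qa'dah 1072 AH.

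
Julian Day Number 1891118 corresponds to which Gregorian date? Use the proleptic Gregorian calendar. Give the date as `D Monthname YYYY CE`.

8 August 465 CE

Counting from JDN 2299161 = 15 Oct 1582 gives an offset of -408043 days.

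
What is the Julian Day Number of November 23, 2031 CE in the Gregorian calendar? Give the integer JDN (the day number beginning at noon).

2463194

JDN 2299161 is 15 October 1582 CE (Gregorian); the target day is +164033 days from there, so JDN = 2463194.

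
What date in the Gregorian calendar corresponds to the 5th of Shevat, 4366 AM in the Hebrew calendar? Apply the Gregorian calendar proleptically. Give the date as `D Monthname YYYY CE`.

Both dates share Julian Day Number 1942418; in the Gregorian calendar that is 22 January 606 CE.

22 January 606 CE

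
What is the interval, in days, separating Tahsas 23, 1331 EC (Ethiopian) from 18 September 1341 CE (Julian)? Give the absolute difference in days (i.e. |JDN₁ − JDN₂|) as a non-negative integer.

1004

JDN of the first date = 2210115.
JDN of the second date = 2211119.
|2211119 − 2210115| = 1004.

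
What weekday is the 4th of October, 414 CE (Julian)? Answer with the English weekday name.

Equivalently 5 October 414 Gregorian, JDN 1872548.
1872548 ≡ 6 (mod 7); counting from Monday = 0 gives Sunday.

Sunday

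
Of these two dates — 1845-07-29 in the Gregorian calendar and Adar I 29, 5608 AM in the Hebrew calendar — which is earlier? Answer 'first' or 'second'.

first

First date → JDN 2395142; second date → JDN 2396091.
JDN 2395142 < JDN 2396091, so the first date is earlier.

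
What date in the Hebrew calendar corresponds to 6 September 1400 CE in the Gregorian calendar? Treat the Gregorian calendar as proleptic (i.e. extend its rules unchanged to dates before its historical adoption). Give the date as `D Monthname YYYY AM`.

Julian Day Number of the source date = 2232648.
Converting JDN 2232648 to the Hebrew calendar gives 7 Elul 5160 AM.

7 Elul 5160 AM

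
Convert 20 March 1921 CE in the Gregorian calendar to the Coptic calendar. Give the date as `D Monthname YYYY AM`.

11 Paremhat 1637 AM

Julian Day Number of the source date = 2422769.
Converting JDN 2422769 to the Coptic calendar gives 11 Paremhat 1637 AM.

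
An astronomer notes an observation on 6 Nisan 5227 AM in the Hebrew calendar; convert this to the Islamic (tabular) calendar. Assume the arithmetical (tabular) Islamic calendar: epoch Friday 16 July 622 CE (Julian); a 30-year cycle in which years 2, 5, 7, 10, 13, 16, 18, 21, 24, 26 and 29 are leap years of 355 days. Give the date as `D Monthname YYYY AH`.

The source date corresponds to 21 March 1467 in the proleptic Gregorian calendar (JDN 2256950).
That day falls on 5 Sha'ban 871 AH in the tabular Islamic calendar.

5 Sha'ban 871 AH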